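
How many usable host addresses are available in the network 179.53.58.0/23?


Host bits = 32 - 23 = 9
Total addresses = 2^9 = 512
Usable = total - 2 (network and broadcast)
Usable hosts: 510


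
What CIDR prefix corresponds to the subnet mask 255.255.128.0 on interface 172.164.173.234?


Binary: 11111111.11111111.10000000.00000000
Count leading 1s
Prefix: /17


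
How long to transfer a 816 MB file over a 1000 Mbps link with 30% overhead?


Effective throughput = 1000 * (1 - 30/100) = 700 Mbps
File size in Mb = 816 * 8 = 6528 Mb
Time = 6528 / 700
Time = 9.3257 seconds


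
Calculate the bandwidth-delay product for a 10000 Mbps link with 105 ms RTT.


BDP = bandwidth * RTT
= 10000 Mbps * 105 ms
= 10000 * 1e6 * 105 / 1000 bits
= 1050000000 bits
= 131250000 bytes
= 128173.8281 KB
BDP = 1050000000 bits (131250000 bytes)


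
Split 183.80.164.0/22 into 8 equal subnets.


New prefix = 22 + 3 = 25
Each subnet has 128 addresses
  183.80.164.0/25
  183.80.164.128/25
  183.80.165.0/25
  183.80.165.128/25
  183.80.166.0/25
  183.80.166.128/25
  183.80.167.0/25
  183.80.167.128/25
Subnets: 183.80.164.0/25, 183.80.164.128/25, 183.80.165.0/25, 183.80.165.128/25, 183.80.166.0/25, 183.80.166.128/25, 183.80.167.0/25, 183.80.167.128/25


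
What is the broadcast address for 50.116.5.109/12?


Network: 50.112.0.0/12
Host bits = 20
Set all host bits to 1:
Broadcast: 50.127.255.255


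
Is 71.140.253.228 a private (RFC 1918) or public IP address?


RFC 1918 private ranges:
  10.0.0.0/8 (10.0.0.0 - 10.255.255.255)
  172.16.0.0/12 (172.16.0.0 - 172.31.255.255)
  192.168.0.0/16 (192.168.0.0 - 192.168.255.255)
Public (not in any RFC 1918 range)


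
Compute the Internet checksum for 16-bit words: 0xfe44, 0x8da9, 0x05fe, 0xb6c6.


Sum all words (with carry folding):
+ 0xfe44 = 0xfe44
+ 0x8da9 = 0x8bee
+ 0x05fe = 0x91ec
+ 0xb6c6 = 0x48b3
One's complement: ~0x48b3
Checksum = 0xb74c


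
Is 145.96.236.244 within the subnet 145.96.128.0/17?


Subnet network: 145.96.128.0
Test IP AND mask: 145.96.128.0
Yes, 145.96.236.244 is in 145.96.128.0/17


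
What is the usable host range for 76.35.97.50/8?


Network: 76.0.0.0
Broadcast: 76.255.255.255
First usable = network + 1
Last usable = broadcast - 1
Range: 76.0.0.1 to 76.255.255.254


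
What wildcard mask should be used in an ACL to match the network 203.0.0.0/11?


Subnet mask: 255.224.0.0
Wildcard = 255.255.255.255 - subnet mask
255 - 255 = 0
255 - 224 = 31
255 - 0 = 255
255 - 0 = 255
Wildcard: 0.31.255.255


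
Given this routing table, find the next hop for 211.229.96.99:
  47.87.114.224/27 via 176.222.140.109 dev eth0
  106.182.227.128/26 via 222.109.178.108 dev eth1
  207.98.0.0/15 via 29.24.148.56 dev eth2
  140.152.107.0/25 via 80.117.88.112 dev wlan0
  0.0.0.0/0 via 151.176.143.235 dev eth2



Longest prefix match for 211.229.96.99:
  /27 47.87.114.224: no
  /26 106.182.227.128: no
  /15 207.98.0.0: no
  /25 140.152.107.0: no
  /0 0.0.0.0: MATCH
Selected: next-hop 151.176.143.235 via eth2 (matched /0)


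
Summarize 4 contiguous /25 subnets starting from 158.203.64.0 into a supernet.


Original prefix: /25
Number of subnets: 4 = 2^2
New prefix = 25 - 2 = 23
Supernet: 158.203.64.0/23


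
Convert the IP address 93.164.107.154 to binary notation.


93 = 01011101
164 = 10100100
107 = 01101011
154 = 10011010
Binary: 01011101.10100100.01101011.10011010


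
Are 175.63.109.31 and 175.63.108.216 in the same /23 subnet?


Mask: 255.255.254.0
175.63.109.31 AND mask = 175.63.108.0
175.63.108.216 AND mask = 175.63.108.0
Yes, same subnet (175.63.108.0)


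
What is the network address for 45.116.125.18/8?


IP:   00101101.01110100.01111101.00010010
Mask: 11111111.00000000.00000000.00000000
AND operation:
Net:  00101101.00000000.00000000.00000000
Network: 45.0.0.0/8


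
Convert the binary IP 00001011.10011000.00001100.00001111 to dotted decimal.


00001011 = 11
10011000 = 152
00001100 = 12
00001111 = 15
IP: 11.152.12.15


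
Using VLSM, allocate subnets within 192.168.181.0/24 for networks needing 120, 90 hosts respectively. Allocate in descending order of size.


120 hosts -> /25 (126 usable): 192.168.181.0/25
90 hosts -> /25 (126 usable): 192.168.181.128/25
Allocation: 192.168.181.0/25 (120 hosts, 126 usable); 192.168.181.128/25 (90 hosts, 126 usable)


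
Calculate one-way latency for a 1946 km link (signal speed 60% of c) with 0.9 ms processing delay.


Speed = 0.6 * 3e5 km/s = 180000 km/s
Propagation delay = 1946 / 180000 = 0.0108 s = 10.8111 ms
Processing delay = 0.9 ms
Total one-way latency = 11.7111 ms


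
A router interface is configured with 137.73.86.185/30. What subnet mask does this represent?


/30 means 30 network bits, 2 host bits
Binary: 11111111111111111111111111111100
Mask: 255.255.255.252


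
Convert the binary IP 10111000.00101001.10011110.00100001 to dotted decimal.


10111000 = 184
00101001 = 41
10011110 = 158
00100001 = 33
IP: 184.41.158.33


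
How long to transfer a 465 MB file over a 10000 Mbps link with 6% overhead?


Effective throughput = 10000 * (1 - 6/100) = 9400 Mbps
File size in Mb = 465 * 8 = 3720 Mb
Time = 3720 / 9400
Time = 0.3957 seconds


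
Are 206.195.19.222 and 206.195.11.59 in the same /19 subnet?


Mask: 255.255.224.0
206.195.19.222 AND mask = 206.195.0.0
206.195.11.59 AND mask = 206.195.0.0
Yes, same subnet (206.195.0.0)


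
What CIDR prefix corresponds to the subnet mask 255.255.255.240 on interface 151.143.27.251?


Binary: 11111111.11111111.11111111.11110000
Count leading 1s
Prefix: /28


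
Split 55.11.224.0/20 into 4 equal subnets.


New prefix = 20 + 2 = 22
Each subnet has 1024 addresses
  55.11.224.0/22
  55.11.228.0/22
  55.11.232.0/22
  55.11.236.0/22
Subnets: 55.11.224.0/22, 55.11.228.0/22, 55.11.232.0/22, 55.11.236.0/22


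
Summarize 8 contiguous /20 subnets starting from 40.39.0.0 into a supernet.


Original prefix: /20
Number of subnets: 8 = 2^3
New prefix = 20 - 3 = 17
Supernet: 40.39.0.0/17


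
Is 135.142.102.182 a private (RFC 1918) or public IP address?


RFC 1918 private ranges:
  10.0.0.0/8 (10.0.0.0 - 10.255.255.255)
  172.16.0.0/12 (172.16.0.0 - 172.31.255.255)
  192.168.0.0/16 (192.168.0.0 - 192.168.255.255)
Public (not in any RFC 1918 range)


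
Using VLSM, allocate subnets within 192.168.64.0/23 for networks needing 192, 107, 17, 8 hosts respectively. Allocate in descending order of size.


192 hosts -> /24 (254 usable): 192.168.64.0/24
107 hosts -> /25 (126 usable): 192.168.65.0/25
17 hosts -> /27 (30 usable): 192.168.65.128/27
8 hosts -> /28 (14 usable): 192.168.65.160/28
Allocation: 192.168.64.0/24 (192 hosts, 254 usable); 192.168.65.0/25 (107 hosts, 126 usable); 192.168.65.128/27 (17 hosts, 30 usable); 192.168.65.160/28 (8 hosts, 14 usable)


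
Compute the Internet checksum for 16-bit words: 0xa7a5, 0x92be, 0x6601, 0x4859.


Sum all words (with carry folding):
+ 0xa7a5 = 0xa7a5
+ 0x92be = 0x3a64
+ 0x6601 = 0xa065
+ 0x4859 = 0xe8be
One's complement: ~0xe8be
Checksum = 0x1741


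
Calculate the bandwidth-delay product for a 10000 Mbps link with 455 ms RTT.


BDP = bandwidth * RTT
= 10000 Mbps * 455 ms
= 10000 * 1e6 * 455 / 1000 bits
= 4550000000 bits
= 568750000 bytes
= 555419.9219 KB
BDP = 4550000000 bits (568750000 bytes)


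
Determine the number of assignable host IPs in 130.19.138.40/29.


Host bits = 32 - 29 = 3
Total addresses = 2^3 = 8
Usable = total - 2 (network and broadcast)
Usable hosts: 6


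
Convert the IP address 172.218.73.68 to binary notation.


172 = 10101100
218 = 11011010
73 = 01001001
68 = 01000100
Binary: 10101100.11011010.01001001.01000100


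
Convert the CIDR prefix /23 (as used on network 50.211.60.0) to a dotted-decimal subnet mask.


/23 means 23 network bits, 9 host bits
Binary: 11111111111111111111111000000000
Mask: 255.255.254.0


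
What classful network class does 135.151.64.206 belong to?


First octet: 135
Binary: 10000111
10xxxxxx -> Class B (128-191)
Class B, default mask 255.255.0.0 (/16)


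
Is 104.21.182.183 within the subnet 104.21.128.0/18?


Subnet network: 104.21.128.0
Test IP AND mask: 104.21.128.0
Yes, 104.21.182.183 is in 104.21.128.0/18


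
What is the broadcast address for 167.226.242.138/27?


Network: 167.226.242.128/27
Host bits = 5
Set all host bits to 1:
Broadcast: 167.226.242.159


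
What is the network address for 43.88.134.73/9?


IP:   00101011.01011000.10000110.01001001
Mask: 11111111.10000000.00000000.00000000
AND operation:
Net:  00101011.00000000.00000000.00000000
Network: 43.0.0.0/9


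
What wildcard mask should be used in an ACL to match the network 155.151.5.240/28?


Subnet mask: 255.255.255.240
Wildcard = 255.255.255.255 - subnet mask
255 - 255 = 0
255 - 255 = 0
255 - 255 = 0
255 - 240 = 15
Wildcard: 0.0.0.15


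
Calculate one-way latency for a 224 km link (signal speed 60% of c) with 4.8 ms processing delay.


Speed = 0.6 * 3e5 km/s = 180000 km/s
Propagation delay = 224 / 180000 = 0.0012 s = 1.2444 ms
Processing delay = 4.8 ms
Total one-way latency = 6.0444 ms


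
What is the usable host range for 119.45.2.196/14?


Network: 119.44.0.0
Broadcast: 119.47.255.255
First usable = network + 1
Last usable = broadcast - 1
Range: 119.44.0.1 to 119.47.255.254


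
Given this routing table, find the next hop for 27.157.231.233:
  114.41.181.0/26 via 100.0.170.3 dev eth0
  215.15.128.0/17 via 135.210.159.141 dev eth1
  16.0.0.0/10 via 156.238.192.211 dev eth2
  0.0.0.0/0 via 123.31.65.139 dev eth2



Longest prefix match for 27.157.231.233:
  /26 114.41.181.0: no
  /17 215.15.128.0: no
  /10 16.0.0.0: no
  /0 0.0.0.0: MATCH
Selected: next-hop 123.31.65.139 via eth2 (matched /0)


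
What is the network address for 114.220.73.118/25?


IP:   01110010.11011100.01001001.01110110
Mask: 11111111.11111111.11111111.10000000
AND operation:
Net:  01110010.11011100.01001001.00000000
Network: 114.220.73.0/25


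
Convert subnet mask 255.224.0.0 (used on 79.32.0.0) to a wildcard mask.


Subnet mask: 255.224.0.0
Wildcard = 255.255.255.255 - subnet mask
255 - 255 = 0
255 - 224 = 31
255 - 0 = 255
255 - 0 = 255
Wildcard: 0.31.255.255


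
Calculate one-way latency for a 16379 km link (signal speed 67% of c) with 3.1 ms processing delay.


Speed = 0.67 * 3e5 km/s = 201000 km/s
Propagation delay = 16379 / 201000 = 0.0815 s = 81.4876 ms
Processing delay = 3.1 ms
Total one-way latency = 84.5876 ms


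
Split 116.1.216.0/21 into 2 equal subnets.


New prefix = 21 + 1 = 22
Each subnet has 1024 addresses
  116.1.216.0/22
  116.1.220.0/22
Subnets: 116.1.216.0/22, 116.1.220.0/22


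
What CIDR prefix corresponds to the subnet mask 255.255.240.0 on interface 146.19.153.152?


Binary: 11111111.11111111.11110000.00000000
Count leading 1s
Prefix: /20


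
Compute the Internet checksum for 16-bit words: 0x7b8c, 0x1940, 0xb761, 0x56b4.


Sum all words (with carry folding):
+ 0x7b8c = 0x7b8c
+ 0x1940 = 0x94cc
+ 0xb761 = 0x4c2e
+ 0x56b4 = 0xa2e2
One's complement: ~0xa2e2
Checksum = 0x5d1d


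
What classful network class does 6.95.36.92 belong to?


First octet: 6
Binary: 00000110
0xxxxxxx -> Class A (1-126)
Class A, default mask 255.0.0.0 (/8)


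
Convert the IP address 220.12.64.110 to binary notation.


220 = 11011100
12 = 00001100
64 = 01000000
110 = 01101110
Binary: 11011100.00001100.01000000.01101110


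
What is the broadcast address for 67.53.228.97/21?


Network: 67.53.224.0/21
Host bits = 11
Set all host bits to 1:
Broadcast: 67.53.231.255


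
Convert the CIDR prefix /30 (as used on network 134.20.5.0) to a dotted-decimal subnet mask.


/30 means 30 network bits, 2 host bits
Binary: 11111111111111111111111111111100
Mask: 255.255.255.252


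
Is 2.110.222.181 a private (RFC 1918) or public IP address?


RFC 1918 private ranges:
  10.0.0.0/8 (10.0.0.0 - 10.255.255.255)
  172.16.0.0/12 (172.16.0.0 - 172.31.255.255)
  192.168.0.0/16 (192.168.0.0 - 192.168.255.255)
Public (not in any RFC 1918 range)


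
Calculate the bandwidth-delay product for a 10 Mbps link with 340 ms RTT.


BDP = bandwidth * RTT
= 10 Mbps * 340 ms
= 10 * 1e6 * 340 / 1000 bits
= 3400000 bits
= 425000 bytes
= 415.0391 KB
BDP = 3400000 bits (425000 bytes)


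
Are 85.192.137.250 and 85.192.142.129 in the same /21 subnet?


Mask: 255.255.248.0
85.192.137.250 AND mask = 85.192.136.0
85.192.142.129 AND mask = 85.192.136.0
Yes, same subnet (85.192.136.0)


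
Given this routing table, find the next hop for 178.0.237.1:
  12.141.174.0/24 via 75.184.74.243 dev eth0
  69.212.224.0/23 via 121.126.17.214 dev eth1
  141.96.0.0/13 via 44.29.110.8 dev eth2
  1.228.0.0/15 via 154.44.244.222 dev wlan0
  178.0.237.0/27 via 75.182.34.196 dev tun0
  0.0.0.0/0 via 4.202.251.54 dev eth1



Longest prefix match for 178.0.237.1:
  /24 12.141.174.0: no
  /23 69.212.224.0: no
  /13 141.96.0.0: no
  /15 1.228.0.0: no
  /27 178.0.237.0: MATCH
  /0 0.0.0.0: MATCH
Selected: next-hop 75.182.34.196 via tun0 (matched /27)


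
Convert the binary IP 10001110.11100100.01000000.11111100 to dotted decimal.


10001110 = 142
11100100 = 228
01000000 = 64
11111100 = 252
IP: 142.228.64.252


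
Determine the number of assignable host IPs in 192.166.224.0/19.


Host bits = 32 - 19 = 13
Total addresses = 2^13 = 8192
Usable = total - 2 (network and broadcast)
Usable hosts: 8190


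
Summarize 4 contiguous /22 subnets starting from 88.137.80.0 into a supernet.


Original prefix: /22
Number of subnets: 4 = 2^2
New prefix = 22 - 2 = 20
Supernet: 88.137.80.0/20


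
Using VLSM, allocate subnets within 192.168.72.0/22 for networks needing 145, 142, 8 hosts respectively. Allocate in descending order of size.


145 hosts -> /24 (254 usable): 192.168.72.0/24
142 hosts -> /24 (254 usable): 192.168.73.0/24
8 hosts -> /28 (14 usable): 192.168.74.0/28
Allocation: 192.168.72.0/24 (145 hosts, 254 usable); 192.168.73.0/24 (142 hosts, 254 usable); 192.168.74.0/28 (8 hosts, 14 usable)


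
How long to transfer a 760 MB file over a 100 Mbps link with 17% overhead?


Effective throughput = 100 * (1 - 17/100) = 83 Mbps
File size in Mb = 760 * 8 = 6080 Mb
Time = 6080 / 83
Time = 73.253 seconds


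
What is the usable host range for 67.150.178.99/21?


Network: 67.150.176.0
Broadcast: 67.150.183.255
First usable = network + 1
Last usable = broadcast - 1
Range: 67.150.176.1 to 67.150.183.254


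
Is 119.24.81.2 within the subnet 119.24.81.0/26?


Subnet network: 119.24.81.0
Test IP AND mask: 119.24.81.0
Yes, 119.24.81.2 is in 119.24.81.0/26


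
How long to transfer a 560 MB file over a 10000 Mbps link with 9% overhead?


Effective throughput = 10000 * (1 - 9/100) = 9100 Mbps
File size in Mb = 560 * 8 = 4480 Mb
Time = 4480 / 9100
Time = 0.4923 seconds


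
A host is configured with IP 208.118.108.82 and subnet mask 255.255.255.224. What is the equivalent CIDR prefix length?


Binary: 11111111.11111111.11111111.11100000
Count leading 1s
Prefix: /27


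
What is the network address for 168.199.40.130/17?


IP:   10101000.11000111.00101000.10000010
Mask: 11111111.11111111.10000000.00000000
AND operation:
Net:  10101000.11000111.00000000.00000000
Network: 168.199.0.0/17


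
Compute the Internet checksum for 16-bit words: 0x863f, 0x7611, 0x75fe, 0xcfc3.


Sum all words (with carry folding):
+ 0x863f = 0x863f
+ 0x7611 = 0xfc50
+ 0x75fe = 0x724f
+ 0xcfc3 = 0x4213
One's complement: ~0x4213
Checksum = 0xbdec


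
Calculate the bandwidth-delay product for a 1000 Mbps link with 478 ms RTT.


BDP = bandwidth * RTT
= 1000 Mbps * 478 ms
= 1000 * 1e6 * 478 / 1000 bits
= 478000000 bits
= 59750000 bytes
= 58349.6094 KB
BDP = 478000000 bits (59750000 bytes)


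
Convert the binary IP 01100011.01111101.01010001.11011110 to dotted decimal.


01100011 = 99
01111101 = 125
01010001 = 81
11011110 = 222
IP: 99.125.81.222


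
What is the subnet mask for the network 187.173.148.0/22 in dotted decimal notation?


/22 means 22 network bits, 10 host bits
Binary: 11111111111111111111110000000000
Mask: 255.255.252.0


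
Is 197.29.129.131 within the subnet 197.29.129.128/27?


Subnet network: 197.29.129.128
Test IP AND mask: 197.29.129.128
Yes, 197.29.129.131 is in 197.29.129.128/27


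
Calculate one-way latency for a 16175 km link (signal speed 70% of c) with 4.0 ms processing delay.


Speed = 0.7 * 3e5 km/s = 210000 km/s
Propagation delay = 16175 / 210000 = 0.077 s = 77.0238 ms
Processing delay = 4.0 ms
Total one-way latency = 81.0238 ms


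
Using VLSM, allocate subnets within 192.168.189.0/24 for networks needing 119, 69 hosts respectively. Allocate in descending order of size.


119 hosts -> /25 (126 usable): 192.168.189.0/25
69 hosts -> /25 (126 usable): 192.168.189.128/25
Allocation: 192.168.189.0/25 (119 hosts, 126 usable); 192.168.189.128/25 (69 hosts, 126 usable)


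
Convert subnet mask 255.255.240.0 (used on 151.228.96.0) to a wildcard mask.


Subnet mask: 255.255.240.0
Wildcard = 255.255.255.255 - subnet mask
255 - 255 = 0
255 - 255 = 0
255 - 240 = 15
255 - 0 = 255
Wildcard: 0.0.15.255


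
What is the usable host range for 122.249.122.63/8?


Network: 122.0.0.0
Broadcast: 122.255.255.255
First usable = network + 1
Last usable = broadcast - 1
Range: 122.0.0.1 to 122.255.255.254


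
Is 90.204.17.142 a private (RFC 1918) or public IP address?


RFC 1918 private ranges:
  10.0.0.0/8 (10.0.0.0 - 10.255.255.255)
  172.16.0.0/12 (172.16.0.0 - 172.31.255.255)
  192.168.0.0/16 (192.168.0.0 - 192.168.255.255)
Public (not in any RFC 1918 range)


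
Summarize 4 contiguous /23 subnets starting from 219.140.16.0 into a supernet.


Original prefix: /23
Number of subnets: 4 = 2^2
New prefix = 23 - 2 = 21
Supernet: 219.140.16.0/21


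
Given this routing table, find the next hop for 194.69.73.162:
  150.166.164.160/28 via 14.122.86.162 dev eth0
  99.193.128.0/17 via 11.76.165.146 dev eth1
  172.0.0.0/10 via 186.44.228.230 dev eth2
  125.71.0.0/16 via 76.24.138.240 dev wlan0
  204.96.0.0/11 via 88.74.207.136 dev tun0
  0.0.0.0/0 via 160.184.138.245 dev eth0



Longest prefix match for 194.69.73.162:
  /28 150.166.164.160: no
  /17 99.193.128.0: no
  /10 172.0.0.0: no
  /16 125.71.0.0: no
  /11 204.96.0.0: no
  /0 0.0.0.0: MATCH
Selected: next-hop 160.184.138.245 via eth0 (matched /0)


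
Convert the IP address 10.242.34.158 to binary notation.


10 = 00001010
242 = 11110010
34 = 00100010
158 = 10011110
Binary: 00001010.11110010.00100010.10011110


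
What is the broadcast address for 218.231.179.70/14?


Network: 218.228.0.0/14
Host bits = 18
Set all host bits to 1:
Broadcast: 218.231.255.255


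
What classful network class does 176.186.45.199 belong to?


First octet: 176
Binary: 10110000
10xxxxxx -> Class B (128-191)
Class B, default mask 255.255.0.0 (/16)


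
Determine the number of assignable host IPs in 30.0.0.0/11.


Host bits = 32 - 11 = 21
Total addresses = 2^21 = 2097152
Usable = total - 2 (network and broadcast)
Usable hosts: 2097150


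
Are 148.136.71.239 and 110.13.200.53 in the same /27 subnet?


Mask: 255.255.255.224
148.136.71.239 AND mask = 148.136.71.224
110.13.200.53 AND mask = 110.13.200.32
No, different subnets (148.136.71.224 vs 110.13.200.32)


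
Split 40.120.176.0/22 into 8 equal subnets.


New prefix = 22 + 3 = 25
Each subnet has 128 addresses
  40.120.176.0/25
  40.120.176.128/25
  40.120.177.0/25
  40.120.177.128/25
  40.120.178.0/25
  40.120.178.128/25
  40.120.179.0/25
  40.120.179.128/25
Subnets: 40.120.176.0/25, 40.120.176.128/25, 40.120.177.0/25, 40.120.177.128/25, 40.120.178.0/25, 40.120.178.128/25, 40.120.179.0/25, 40.120.179.128/25


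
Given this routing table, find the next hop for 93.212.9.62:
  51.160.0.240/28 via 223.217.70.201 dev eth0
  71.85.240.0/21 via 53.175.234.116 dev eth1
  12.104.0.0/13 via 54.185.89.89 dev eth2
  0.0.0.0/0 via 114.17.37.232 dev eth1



Longest prefix match for 93.212.9.62:
  /28 51.160.0.240: no
  /21 71.85.240.0: no
  /13 12.104.0.0: no
  /0 0.0.0.0: MATCH
Selected: next-hop 114.17.37.232 via eth1 (matched /0)


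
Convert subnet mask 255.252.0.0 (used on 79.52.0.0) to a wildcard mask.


Subnet mask: 255.252.0.0
Wildcard = 255.255.255.255 - subnet mask
255 - 255 = 0
255 - 252 = 3
255 - 0 = 255
255 - 0 = 255
Wildcard: 0.3.255.255


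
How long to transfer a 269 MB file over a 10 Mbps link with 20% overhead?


Effective throughput = 10 * (1 - 20/100) = 8 Mbps
File size in Mb = 269 * 8 = 2152 Mb
Time = 2152 / 8
Time = 269 seconds


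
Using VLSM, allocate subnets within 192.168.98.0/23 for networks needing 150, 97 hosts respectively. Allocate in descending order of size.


150 hosts -> /24 (254 usable): 192.168.98.0/24
97 hosts -> /25 (126 usable): 192.168.99.0/25
Allocation: 192.168.98.0/24 (150 hosts, 254 usable); 192.168.99.0/25 (97 hosts, 126 usable)


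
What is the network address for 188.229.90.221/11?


IP:   10111100.11100101.01011010.11011101
Mask: 11111111.11100000.00000000.00000000
AND operation:
Net:  10111100.11100000.00000000.00000000
Network: 188.224.0.0/11


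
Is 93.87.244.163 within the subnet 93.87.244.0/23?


Subnet network: 93.87.244.0
Test IP AND mask: 93.87.244.0
Yes, 93.87.244.163 is in 93.87.244.0/23


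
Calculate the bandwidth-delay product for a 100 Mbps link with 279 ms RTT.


BDP = bandwidth * RTT
= 100 Mbps * 279 ms
= 100 * 1e6 * 279 / 1000 bits
= 27900000 bits
= 3487500 bytes
= 3405.7617 KB
BDP = 27900000 bits (3487500 bytes)


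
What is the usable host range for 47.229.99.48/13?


Network: 47.224.0.0
Broadcast: 47.231.255.255
First usable = network + 1
Last usable = broadcast - 1
Range: 47.224.0.1 to 47.231.255.254


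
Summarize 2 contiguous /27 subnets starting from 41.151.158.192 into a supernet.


Original prefix: /27
Number of subnets: 2 = 2^1
New prefix = 27 - 1 = 26
Supernet: 41.151.158.192/26


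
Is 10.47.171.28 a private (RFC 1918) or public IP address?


RFC 1918 private ranges:
  10.0.0.0/8 (10.0.0.0 - 10.255.255.255)
  172.16.0.0/12 (172.16.0.0 - 172.31.255.255)
  192.168.0.0/16 (192.168.0.0 - 192.168.255.255)
Private (in 10.0.0.0/8)


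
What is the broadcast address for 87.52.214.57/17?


Network: 87.52.128.0/17
Host bits = 15
Set all host bits to 1:
Broadcast: 87.52.255.255


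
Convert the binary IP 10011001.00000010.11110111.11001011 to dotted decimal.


10011001 = 153
00000010 = 2
11110111 = 247
11001011 = 203
IP: 153.2.247.203


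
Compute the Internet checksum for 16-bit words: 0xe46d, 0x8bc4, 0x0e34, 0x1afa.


Sum all words (with carry folding):
+ 0xe46d = 0xe46d
+ 0x8bc4 = 0x7032
+ 0x0e34 = 0x7e66
+ 0x1afa = 0x9960
One's complement: ~0x9960
Checksum = 0x669f


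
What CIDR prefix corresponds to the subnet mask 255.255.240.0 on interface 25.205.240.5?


Binary: 11111111.11111111.11110000.00000000
Count leading 1s
Prefix: /20


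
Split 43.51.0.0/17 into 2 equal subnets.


New prefix = 17 + 1 = 18
Each subnet has 16384 addresses
  43.51.0.0/18
  43.51.64.0/18
Subnets: 43.51.0.0/18, 43.51.64.0/18


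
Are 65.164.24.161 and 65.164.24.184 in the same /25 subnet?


Mask: 255.255.255.128
65.164.24.161 AND mask = 65.164.24.128
65.164.24.184 AND mask = 65.164.24.128
Yes, same subnet (65.164.24.128)


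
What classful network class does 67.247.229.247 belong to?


First octet: 67
Binary: 01000011
0xxxxxxx -> Class A (1-126)
Class A, default mask 255.0.0.0 (/8)


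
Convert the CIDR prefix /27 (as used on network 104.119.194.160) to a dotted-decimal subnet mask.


/27 means 27 network bits, 5 host bits
Binary: 11111111111111111111111111100000
Mask: 255.255.255.224


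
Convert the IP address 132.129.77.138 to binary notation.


132 = 10000100
129 = 10000001
77 = 01001101
138 = 10001010
Binary: 10000100.10000001.01001101.10001010


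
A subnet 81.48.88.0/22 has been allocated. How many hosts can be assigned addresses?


Host bits = 32 - 22 = 10
Total addresses = 2^10 = 1024
Usable = total - 2 (network and broadcast)
Usable hosts: 1022


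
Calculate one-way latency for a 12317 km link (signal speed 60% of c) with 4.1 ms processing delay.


Speed = 0.6 * 3e5 km/s = 180000 km/s
Propagation delay = 12317 / 180000 = 0.0684 s = 68.4278 ms
Processing delay = 4.1 ms
Total one-way latency = 72.5278 ms


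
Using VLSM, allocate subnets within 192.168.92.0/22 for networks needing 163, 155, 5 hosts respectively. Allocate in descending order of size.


163 hosts -> /24 (254 usable): 192.168.92.0/24
155 hosts -> /24 (254 usable): 192.168.93.0/24
5 hosts -> /29 (6 usable): 192.168.94.0/29
Allocation: 192.168.92.0/24 (163 hosts, 254 usable); 192.168.93.0/24 (155 hosts, 254 usable); 192.168.94.0/29 (5 hosts, 6 usable)


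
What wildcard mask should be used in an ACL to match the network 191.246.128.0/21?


Subnet mask: 255.255.248.0
Wildcard = 255.255.255.255 - subnet mask
255 - 255 = 0
255 - 255 = 0
255 - 248 = 7
255 - 0 = 255
Wildcard: 0.0.7.255


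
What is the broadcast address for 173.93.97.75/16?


Network: 173.93.0.0/16
Host bits = 16
Set all host bits to 1:
Broadcast: 173.93.255.255


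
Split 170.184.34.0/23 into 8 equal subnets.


New prefix = 23 + 3 = 26
Each subnet has 64 addresses
  170.184.34.0/26
  170.184.34.64/26
  170.184.34.128/26
  170.184.34.192/26
  170.184.35.0/26
  170.184.35.64/26
  170.184.35.128/26
  170.184.35.192/26
Subnets: 170.184.34.0/26, 170.184.34.64/26, 170.184.34.128/26, 170.184.34.192/26, 170.184.35.0/26, 170.184.35.64/26, 170.184.35.128/26, 170.184.35.192/26


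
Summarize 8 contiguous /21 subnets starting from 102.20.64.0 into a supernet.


Original prefix: /21
Number of subnets: 8 = 2^3
New prefix = 21 - 3 = 18
Supernet: 102.20.64.0/18


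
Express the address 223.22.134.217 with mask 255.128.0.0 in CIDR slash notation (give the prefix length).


Binary: 11111111.10000000.00000000.00000000
Count leading 1s
Prefix: /9


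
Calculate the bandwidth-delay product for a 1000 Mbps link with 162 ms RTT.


BDP = bandwidth * RTT
= 1000 Mbps * 162 ms
= 1000 * 1e6 * 162 / 1000 bits
= 162000000 bits
= 20250000 bytes
= 19775.3906 KB
BDP = 162000000 bits (20250000 bytes)


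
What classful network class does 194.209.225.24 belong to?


First octet: 194
Binary: 11000010
110xxxxx -> Class C (192-223)
Class C, default mask 255.255.255.0 (/24)


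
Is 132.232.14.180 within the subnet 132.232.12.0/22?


Subnet network: 132.232.12.0
Test IP AND mask: 132.232.12.0
Yes, 132.232.14.180 is in 132.232.12.0/22


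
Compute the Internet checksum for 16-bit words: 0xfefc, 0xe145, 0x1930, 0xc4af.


Sum all words (with carry folding):
+ 0xfefc = 0xfefc
+ 0xe145 = 0xe042
+ 0x1930 = 0xf972
+ 0xc4af = 0xbe22
One's complement: ~0xbe22
Checksum = 0x41dd


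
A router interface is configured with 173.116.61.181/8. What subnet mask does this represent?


/8 means 8 network bits, 24 host bits
Binary: 11111111000000000000000000000000
Mask: 255.0.0.0


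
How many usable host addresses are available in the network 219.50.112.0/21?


Host bits = 32 - 21 = 11
Total addresses = 2^11 = 2048
Usable = total - 2 (network and broadcast)
Usable hosts: 2046


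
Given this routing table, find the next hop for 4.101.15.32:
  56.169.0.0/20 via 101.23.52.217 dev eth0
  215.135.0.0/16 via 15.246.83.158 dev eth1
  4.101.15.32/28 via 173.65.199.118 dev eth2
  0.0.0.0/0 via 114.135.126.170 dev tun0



Longest prefix match for 4.101.15.32:
  /20 56.169.0.0: no
  /16 215.135.0.0: no
  /28 4.101.15.32: MATCH
  /0 0.0.0.0: MATCH
Selected: next-hop 173.65.199.118 via eth2 (matched /28)


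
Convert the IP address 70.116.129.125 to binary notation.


70 = 01000110
116 = 01110100
129 = 10000001
125 = 01111101
Binary: 01000110.01110100.10000001.01111101


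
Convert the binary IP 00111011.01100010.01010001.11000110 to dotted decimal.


00111011 = 59
01100010 = 98
01010001 = 81
11000110 = 198
IP: 59.98.81.198


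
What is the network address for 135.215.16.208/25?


IP:   10000111.11010111.00010000.11010000
Mask: 11111111.11111111.11111111.10000000
AND operation:
Net:  10000111.11010111.00010000.10000000
Network: 135.215.16.128/25


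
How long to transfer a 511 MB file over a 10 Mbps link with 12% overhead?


Effective throughput = 10 * (1 - 12/100) = 8.8 Mbps
File size in Mb = 511 * 8 = 4088 Mb
Time = 4088 / 8.8
Time = 464.5455 seconds


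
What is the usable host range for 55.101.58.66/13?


Network: 55.96.0.0
Broadcast: 55.103.255.255
First usable = network + 1
Last usable = broadcast - 1
Range: 55.96.0.1 to 55.103.255.254


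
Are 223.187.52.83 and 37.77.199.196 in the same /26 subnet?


Mask: 255.255.255.192
223.187.52.83 AND mask = 223.187.52.64
37.77.199.196 AND mask = 37.77.199.192
No, different subnets (223.187.52.64 vs 37.77.199.192)


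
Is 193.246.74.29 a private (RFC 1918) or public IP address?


RFC 1918 private ranges:
  10.0.0.0/8 (10.0.0.0 - 10.255.255.255)
  172.16.0.0/12 (172.16.0.0 - 172.31.255.255)
  192.168.0.0/16 (192.168.0.0 - 192.168.255.255)
Public (not in any RFC 1918 range)


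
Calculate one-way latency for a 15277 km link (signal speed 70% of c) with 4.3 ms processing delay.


Speed = 0.7 * 3e5 km/s = 210000 km/s
Propagation delay = 15277 / 210000 = 0.0727 s = 72.7476 ms
Processing delay = 4.3 ms
Total one-way latency = 77.0476 ms


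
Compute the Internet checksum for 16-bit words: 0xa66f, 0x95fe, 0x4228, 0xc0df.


Sum all words (with carry folding):
+ 0xa66f = 0xa66f
+ 0x95fe = 0x3c6e
+ 0x4228 = 0x7e96
+ 0xc0df = 0x3f76
One's complement: ~0x3f76
Checksum = 0xc089


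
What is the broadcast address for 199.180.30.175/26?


Network: 199.180.30.128/26
Host bits = 6
Set all host bits to 1:
Broadcast: 199.180.30.191


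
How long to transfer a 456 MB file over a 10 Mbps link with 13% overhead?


Effective throughput = 10 * (1 - 13/100) = 8.7 Mbps
File size in Mb = 456 * 8 = 3648 Mb
Time = 3648 / 8.7
Time = 419.3103 seconds


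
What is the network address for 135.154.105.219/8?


IP:   10000111.10011010.01101001.11011011
Mask: 11111111.00000000.00000000.00000000
AND operation:
Net:  10000111.00000000.00000000.00000000
Network: 135.0.0.0/8


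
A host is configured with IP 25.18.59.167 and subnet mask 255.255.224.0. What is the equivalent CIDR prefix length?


Binary: 11111111.11111111.11100000.00000000
Count leading 1s
Prefix: /19


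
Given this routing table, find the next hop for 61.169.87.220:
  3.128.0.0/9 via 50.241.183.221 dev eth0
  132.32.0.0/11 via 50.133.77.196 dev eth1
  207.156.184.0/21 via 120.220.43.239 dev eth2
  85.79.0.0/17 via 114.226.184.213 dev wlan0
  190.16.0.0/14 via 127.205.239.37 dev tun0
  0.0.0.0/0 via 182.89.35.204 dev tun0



Longest prefix match for 61.169.87.220:
  /9 3.128.0.0: no
  /11 132.32.0.0: no
  /21 207.156.184.0: no
  /17 85.79.0.0: no
  /14 190.16.0.0: no
  /0 0.0.0.0: MATCH
Selected: next-hop 182.89.35.204 via tun0 (matched /0)


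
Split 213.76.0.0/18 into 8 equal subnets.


New prefix = 18 + 3 = 21
Each subnet has 2048 addresses
  213.76.0.0/21
  213.76.8.0/21
  213.76.16.0/21
  213.76.24.0/21
  213.76.32.0/21
  213.76.40.0/21
  213.76.48.0/21
  213.76.56.0/21
Subnets: 213.76.0.0/21, 213.76.8.0/21, 213.76.16.0/21, 213.76.24.0/21, 213.76.32.0/21, 213.76.40.0/21, 213.76.48.0/21, 213.76.56.0/21


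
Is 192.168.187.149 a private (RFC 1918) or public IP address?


RFC 1918 private ranges:
  10.0.0.0/8 (10.0.0.0 - 10.255.255.255)
  172.16.0.0/12 (172.16.0.0 - 172.31.255.255)
  192.168.0.0/16 (192.168.0.0 - 192.168.255.255)
Private (in 192.168.0.0/16)


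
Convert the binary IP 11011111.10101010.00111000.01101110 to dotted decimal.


11011111 = 223
10101010 = 170
00111000 = 56
01101110 = 110
IP: 223.170.56.110


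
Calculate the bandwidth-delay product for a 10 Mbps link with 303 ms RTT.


BDP = bandwidth * RTT
= 10 Mbps * 303 ms
= 10 * 1e6 * 303 / 1000 bits
= 3030000 bits
= 378750 bytes
= 369.873 KB
BDP = 3030000 bits (378750 bytes)


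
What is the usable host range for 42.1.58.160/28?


Network: 42.1.58.160
Broadcast: 42.1.58.175
First usable = network + 1
Last usable = broadcast - 1
Range: 42.1.58.161 to 42.1.58.174


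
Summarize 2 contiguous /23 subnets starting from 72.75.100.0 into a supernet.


Original prefix: /23
Number of subnets: 2 = 2^1
New prefix = 23 - 1 = 22
Supernet: 72.75.100.0/22


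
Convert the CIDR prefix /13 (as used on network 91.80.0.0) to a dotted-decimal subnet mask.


/13 means 13 network bits, 19 host bits
Binary: 11111111111110000000000000000000
Mask: 255.248.0.0


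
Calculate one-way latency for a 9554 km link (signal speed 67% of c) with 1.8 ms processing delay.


Speed = 0.67 * 3e5 km/s = 201000 km/s
Propagation delay = 9554 / 201000 = 0.0475 s = 47.5323 ms
Processing delay = 1.8 ms
Total one-way latency = 49.3323 ms


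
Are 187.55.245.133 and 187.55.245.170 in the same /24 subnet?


Mask: 255.255.255.0
187.55.245.133 AND mask = 187.55.245.0
187.55.245.170 AND mask = 187.55.245.0
Yes, same subnet (187.55.245.0)


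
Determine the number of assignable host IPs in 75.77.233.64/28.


Host bits = 32 - 28 = 4
Total addresses = 2^4 = 16
Usable = total - 2 (network and broadcast)
Usable hosts: 14


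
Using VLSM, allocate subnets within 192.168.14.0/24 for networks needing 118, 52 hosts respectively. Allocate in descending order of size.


118 hosts -> /25 (126 usable): 192.168.14.0/25
52 hosts -> /26 (62 usable): 192.168.14.128/26
Allocation: 192.168.14.0/25 (118 hosts, 126 usable); 192.168.14.128/26 (52 hosts, 62 usable)


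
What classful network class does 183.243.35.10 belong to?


First octet: 183
Binary: 10110111
10xxxxxx -> Class B (128-191)
Class B, default mask 255.255.0.0 (/16)


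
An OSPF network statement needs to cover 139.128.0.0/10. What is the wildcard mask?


Subnet mask: 255.192.0.0
Wildcard = 255.255.255.255 - subnet mask
255 - 255 = 0
255 - 192 = 63
255 - 0 = 255
255 - 0 = 255
Wildcard: 0.63.255.255


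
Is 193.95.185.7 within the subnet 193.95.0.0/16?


Subnet network: 193.95.0.0
Test IP AND mask: 193.95.0.0
Yes, 193.95.185.7 is in 193.95.0.0/16


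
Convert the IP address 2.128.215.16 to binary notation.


2 = 00000010
128 = 10000000
215 = 11010111
16 = 00010000
Binary: 00000010.10000000.11010111.00010000


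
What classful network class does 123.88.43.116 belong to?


First octet: 123
Binary: 01111011
0xxxxxxx -> Class A (1-126)
Class A, default mask 255.0.0.0 (/8)


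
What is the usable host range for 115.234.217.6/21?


Network: 115.234.216.0
Broadcast: 115.234.223.255
First usable = network + 1
Last usable = broadcast - 1
Range: 115.234.216.1 to 115.234.223.254


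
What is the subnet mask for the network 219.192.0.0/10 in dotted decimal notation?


/10 means 10 network bits, 22 host bits
Binary: 11111111110000000000000000000000
Mask: 255.192.0.0


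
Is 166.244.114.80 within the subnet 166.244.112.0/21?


Subnet network: 166.244.112.0
Test IP AND mask: 166.244.112.0
Yes, 166.244.114.80 is in 166.244.112.0/21


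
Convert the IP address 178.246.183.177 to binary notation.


178 = 10110010
246 = 11110110
183 = 10110111
177 = 10110001
Binary: 10110010.11110110.10110111.10110001


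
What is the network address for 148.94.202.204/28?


IP:   10010100.01011110.11001010.11001100
Mask: 11111111.11111111.11111111.11110000
AND operation:
Net:  10010100.01011110.11001010.11000000
Network: 148.94.202.192/28


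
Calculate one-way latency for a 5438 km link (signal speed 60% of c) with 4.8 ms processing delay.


Speed = 0.6 * 3e5 km/s = 180000 km/s
Propagation delay = 5438 / 180000 = 0.0302 s = 30.2111 ms
Processing delay = 4.8 ms
Total one-way latency = 35.0111 ms


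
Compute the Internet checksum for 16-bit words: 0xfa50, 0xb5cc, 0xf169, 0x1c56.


Sum all words (with carry folding):
+ 0xfa50 = 0xfa50
+ 0xb5cc = 0xb01d
+ 0xf169 = 0xa187
+ 0x1c56 = 0xbddd
One's complement: ~0xbddd
Checksum = 0x4222


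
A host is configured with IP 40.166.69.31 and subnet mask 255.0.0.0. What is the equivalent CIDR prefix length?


Binary: 11111111.00000000.00000000.00000000
Count leading 1s
Prefix: /8


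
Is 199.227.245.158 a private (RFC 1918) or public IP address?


RFC 1918 private ranges:
  10.0.0.0/8 (10.0.0.0 - 10.255.255.255)
  172.16.0.0/12 (172.16.0.0 - 172.31.255.255)
  192.168.0.0/16 (192.168.0.0 - 192.168.255.255)
Public (not in any RFC 1918 range)


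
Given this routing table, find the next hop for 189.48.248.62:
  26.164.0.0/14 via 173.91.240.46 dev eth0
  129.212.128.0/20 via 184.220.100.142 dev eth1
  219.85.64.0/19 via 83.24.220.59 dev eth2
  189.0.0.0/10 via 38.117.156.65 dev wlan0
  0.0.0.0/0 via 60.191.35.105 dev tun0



Longest prefix match for 189.48.248.62:
  /14 26.164.0.0: no
  /20 129.212.128.0: no
  /19 219.85.64.0: no
  /10 189.0.0.0: MATCH
  /0 0.0.0.0: MATCH
Selected: next-hop 38.117.156.65 via wlan0 (matched /10)


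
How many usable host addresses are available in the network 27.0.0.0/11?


Host bits = 32 - 11 = 21
Total addresses = 2^21 = 2097152
Usable = total - 2 (network and broadcast)
Usable hosts: 2097150


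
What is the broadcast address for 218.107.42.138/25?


Network: 218.107.42.128/25
Host bits = 7
Set all host bits to 1:
Broadcast: 218.107.42.255


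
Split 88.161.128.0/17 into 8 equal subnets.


New prefix = 17 + 3 = 20
Each subnet has 4096 addresses
  88.161.128.0/20
  88.161.144.0/20
  88.161.160.0/20
  88.161.176.0/20
  88.161.192.0/20
  88.161.208.0/20
  88.161.224.0/20
  88.161.240.0/20
Subnets: 88.161.128.0/20, 88.161.144.0/20, 88.161.160.0/20, 88.161.176.0/20, 88.161.192.0/20, 88.161.208.0/20, 88.161.224.0/20, 88.161.240.0/20


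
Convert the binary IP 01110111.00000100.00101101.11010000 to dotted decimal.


01110111 = 119
00000100 = 4
00101101 = 45
11010000 = 208
IP: 119.4.45.208


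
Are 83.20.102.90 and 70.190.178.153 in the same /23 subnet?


Mask: 255.255.254.0
83.20.102.90 AND mask = 83.20.102.0
70.190.178.153 AND mask = 70.190.178.0
No, different subnets (83.20.102.0 vs 70.190.178.0)


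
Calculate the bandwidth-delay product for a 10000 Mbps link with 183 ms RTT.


BDP = bandwidth * RTT
= 10000 Mbps * 183 ms
= 10000 * 1e6 * 183 / 1000 bits
= 1830000000 bits
= 228750000 bytes
= 223388.6719 KB
BDP = 1830000000 bits (228750000 bytes)


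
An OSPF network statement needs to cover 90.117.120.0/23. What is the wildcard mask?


Subnet mask: 255.255.254.0
Wildcard = 255.255.255.255 - subnet mask
255 - 255 = 0
255 - 255 = 0
255 - 254 = 1
255 - 0 = 255
Wildcard: 0.0.1.255


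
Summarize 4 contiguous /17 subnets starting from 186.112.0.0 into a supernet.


Original prefix: /17
Number of subnets: 4 = 2^2
New prefix = 17 - 2 = 15
Supernet: 186.112.0.0/15


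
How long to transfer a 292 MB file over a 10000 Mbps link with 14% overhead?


Effective throughput = 10000 * (1 - 14/100) = 8600 Mbps
File size in Mb = 292 * 8 = 2336 Mb
Time = 2336 / 8600
Time = 0.2716 seconds


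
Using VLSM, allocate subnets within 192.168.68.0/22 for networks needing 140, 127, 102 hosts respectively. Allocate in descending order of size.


140 hosts -> /24 (254 usable): 192.168.68.0/24
127 hosts -> /24 (254 usable): 192.168.69.0/24
102 hosts -> /25 (126 usable): 192.168.70.0/25
Allocation: 192.168.68.0/24 (140 hosts, 254 usable); 192.168.69.0/24 (127 hosts, 254 usable); 192.168.70.0/25 (102 hosts, 126 usable)


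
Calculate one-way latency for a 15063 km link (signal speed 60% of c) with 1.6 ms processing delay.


Speed = 0.6 * 3e5 km/s = 180000 km/s
Propagation delay = 15063 / 180000 = 0.0837 s = 83.6833 ms
Processing delay = 1.6 ms
Total one-way latency = 85.2833 ms
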